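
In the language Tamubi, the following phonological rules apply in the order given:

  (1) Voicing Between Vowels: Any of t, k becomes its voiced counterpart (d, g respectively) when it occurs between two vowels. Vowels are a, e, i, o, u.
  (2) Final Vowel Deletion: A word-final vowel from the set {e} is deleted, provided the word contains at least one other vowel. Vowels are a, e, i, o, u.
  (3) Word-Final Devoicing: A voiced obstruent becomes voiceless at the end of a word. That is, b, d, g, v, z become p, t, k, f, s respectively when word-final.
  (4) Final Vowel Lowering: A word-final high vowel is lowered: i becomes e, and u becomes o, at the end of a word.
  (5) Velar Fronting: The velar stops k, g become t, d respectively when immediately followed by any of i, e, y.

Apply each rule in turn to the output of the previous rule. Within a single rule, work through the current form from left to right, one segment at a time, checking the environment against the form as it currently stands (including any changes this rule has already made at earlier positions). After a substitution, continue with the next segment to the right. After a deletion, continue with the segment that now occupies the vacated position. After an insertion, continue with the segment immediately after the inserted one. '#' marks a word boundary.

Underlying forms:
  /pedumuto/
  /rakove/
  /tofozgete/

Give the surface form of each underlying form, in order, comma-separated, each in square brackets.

/pedumuto/:
  (1) Voicing Between Vowels: [pedumuto] → [pedumudo]
  (2) Final Vowel Deletion: no change — [pedumudo]
  (3) Word-Final Devoicing: no change — [pedumudo]
  (4) Final Vowel Lowering: no change — [pedumudo]
  (5) Velar Fronting: no change — [pedumudo]
/rakove/:
  (1) Voicing Between Vowels: [rakove] → [ragove]
  (2) Final Vowel Deletion: [ragove] → [ragov]
  (3) Word-Final Devoicing: [ragov] → [ragof]
  (4) Final Vowel Lowering: no change — [ragof]
  (5) Velar Fronting: no change — [ragof]
/tofozgete/:
  (1) Voicing Between Vowels: [tofozgete] → [tofozgede]
  (2) Final Vowel Deletion: [tofozgede] → [tofozged]
  (3) Word-Final Devoicing: [tofozged] → [tofozget]
  (4) Final Vowel Lowering: no change — [tofozget]
  (5) Velar Fronting: [tofozget] → [tofozdet]

[pedumudo], [ragof], [tofozdet]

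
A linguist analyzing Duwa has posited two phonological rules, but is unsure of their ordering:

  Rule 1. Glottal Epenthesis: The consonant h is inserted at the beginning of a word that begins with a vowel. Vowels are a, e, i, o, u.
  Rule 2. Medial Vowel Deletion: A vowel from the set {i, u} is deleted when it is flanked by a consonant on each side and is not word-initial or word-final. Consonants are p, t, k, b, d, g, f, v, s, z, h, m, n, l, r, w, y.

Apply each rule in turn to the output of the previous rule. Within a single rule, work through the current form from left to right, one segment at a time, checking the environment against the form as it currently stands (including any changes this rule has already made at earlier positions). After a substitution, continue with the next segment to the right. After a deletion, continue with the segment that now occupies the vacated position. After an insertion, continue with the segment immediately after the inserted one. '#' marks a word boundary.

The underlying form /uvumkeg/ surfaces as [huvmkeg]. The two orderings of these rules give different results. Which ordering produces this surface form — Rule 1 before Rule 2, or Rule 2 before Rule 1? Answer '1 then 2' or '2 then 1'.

Order 1 then 2:
  1 Glottal Epenthesis: [uvumkeg] → [huvumkeg]
  2 Medial Vowel Deletion: [huvumkeg] → [hvmkeg]
  result: [hvmkeg]
Order 2 then 1:
  2 Medial Vowel Deletion: [uvumkeg] → [uvmkeg]
  1 Glottal Epenthesis: [uvmkeg] → [huvmkeg]
  result: [huvmkeg]

2 then 1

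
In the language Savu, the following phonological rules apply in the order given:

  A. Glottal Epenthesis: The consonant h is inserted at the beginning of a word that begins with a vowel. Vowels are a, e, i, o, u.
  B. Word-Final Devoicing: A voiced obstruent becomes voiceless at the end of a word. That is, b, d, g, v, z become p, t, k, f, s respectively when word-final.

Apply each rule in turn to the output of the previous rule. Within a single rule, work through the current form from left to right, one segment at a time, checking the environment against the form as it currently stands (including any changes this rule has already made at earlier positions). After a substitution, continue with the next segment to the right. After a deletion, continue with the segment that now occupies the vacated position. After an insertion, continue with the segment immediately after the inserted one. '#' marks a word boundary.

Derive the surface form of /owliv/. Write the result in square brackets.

[howlif]

A Glottal Epenthesis: [owliv] → [howliv]
B Word-Final Devoicing: [howliv] → [howlif]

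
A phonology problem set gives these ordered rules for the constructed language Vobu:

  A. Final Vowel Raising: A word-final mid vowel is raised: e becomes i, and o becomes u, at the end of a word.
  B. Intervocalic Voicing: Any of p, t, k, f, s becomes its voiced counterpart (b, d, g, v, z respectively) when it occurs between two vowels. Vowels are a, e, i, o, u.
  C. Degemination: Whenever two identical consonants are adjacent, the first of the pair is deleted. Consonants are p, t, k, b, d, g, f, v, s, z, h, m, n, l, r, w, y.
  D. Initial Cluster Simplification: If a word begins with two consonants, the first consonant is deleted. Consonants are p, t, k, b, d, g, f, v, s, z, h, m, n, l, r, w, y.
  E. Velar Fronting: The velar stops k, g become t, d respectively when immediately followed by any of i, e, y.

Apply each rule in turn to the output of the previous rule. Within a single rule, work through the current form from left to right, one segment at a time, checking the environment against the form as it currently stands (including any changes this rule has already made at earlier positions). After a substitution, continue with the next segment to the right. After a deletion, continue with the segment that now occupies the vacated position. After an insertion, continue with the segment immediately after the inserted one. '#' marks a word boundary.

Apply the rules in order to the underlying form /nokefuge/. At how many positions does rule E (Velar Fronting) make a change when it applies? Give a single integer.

2

A Final Vowel Raising: [nokefuge] → [nokefugi]
B Intervocalic Voicing: [nokefugi] → [nogevugi]
C Degemination: no change — [nogevugi]
D Initial Cluster Simplification: no change — [nogevugi]
E Velar Fronting: [nogevugi] → [nodevudi]
Rule E changed 2 position(s).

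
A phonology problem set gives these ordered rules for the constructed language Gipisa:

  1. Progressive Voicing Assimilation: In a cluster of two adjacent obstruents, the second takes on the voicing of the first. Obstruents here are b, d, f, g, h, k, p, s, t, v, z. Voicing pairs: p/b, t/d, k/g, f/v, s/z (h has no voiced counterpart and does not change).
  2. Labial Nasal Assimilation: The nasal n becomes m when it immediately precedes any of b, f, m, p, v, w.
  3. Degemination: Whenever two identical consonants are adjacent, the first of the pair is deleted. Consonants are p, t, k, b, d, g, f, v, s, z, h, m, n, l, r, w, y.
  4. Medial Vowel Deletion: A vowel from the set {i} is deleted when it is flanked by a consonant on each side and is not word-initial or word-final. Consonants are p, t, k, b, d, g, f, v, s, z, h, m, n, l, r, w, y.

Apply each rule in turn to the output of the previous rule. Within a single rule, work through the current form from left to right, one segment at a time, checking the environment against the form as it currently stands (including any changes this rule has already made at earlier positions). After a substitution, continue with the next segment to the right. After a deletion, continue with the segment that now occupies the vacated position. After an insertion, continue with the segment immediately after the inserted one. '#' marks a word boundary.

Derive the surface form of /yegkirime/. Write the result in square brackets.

1 Progressive Voicing Assimilation: [yegkirime] → [yeggirime]
2 Labial Nasal Assimilation: no change — [yeggirime]
3 Degemination: [yeggirime] → [yegirime]
4 Medial Vowel Deletion: [yegirime] → [yegrme]

[yegrme]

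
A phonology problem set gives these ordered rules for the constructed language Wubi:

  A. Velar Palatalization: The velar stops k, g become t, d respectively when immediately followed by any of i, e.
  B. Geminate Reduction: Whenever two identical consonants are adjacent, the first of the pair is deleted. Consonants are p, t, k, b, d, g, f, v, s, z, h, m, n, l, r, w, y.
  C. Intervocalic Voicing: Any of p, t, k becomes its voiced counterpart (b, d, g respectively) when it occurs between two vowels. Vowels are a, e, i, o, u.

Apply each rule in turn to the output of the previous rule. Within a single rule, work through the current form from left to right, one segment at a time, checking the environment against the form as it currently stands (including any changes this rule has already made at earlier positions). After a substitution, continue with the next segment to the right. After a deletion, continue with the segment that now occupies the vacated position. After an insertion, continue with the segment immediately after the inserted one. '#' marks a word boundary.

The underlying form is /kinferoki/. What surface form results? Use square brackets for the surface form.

[tinferodi]

A Velar Palatalization: [kinferoki] → [tinferoti]
B Geminate Reduction: no change — [tinferoti]
C Intervocalic Voicing: [tinferoti] → [tinferodi]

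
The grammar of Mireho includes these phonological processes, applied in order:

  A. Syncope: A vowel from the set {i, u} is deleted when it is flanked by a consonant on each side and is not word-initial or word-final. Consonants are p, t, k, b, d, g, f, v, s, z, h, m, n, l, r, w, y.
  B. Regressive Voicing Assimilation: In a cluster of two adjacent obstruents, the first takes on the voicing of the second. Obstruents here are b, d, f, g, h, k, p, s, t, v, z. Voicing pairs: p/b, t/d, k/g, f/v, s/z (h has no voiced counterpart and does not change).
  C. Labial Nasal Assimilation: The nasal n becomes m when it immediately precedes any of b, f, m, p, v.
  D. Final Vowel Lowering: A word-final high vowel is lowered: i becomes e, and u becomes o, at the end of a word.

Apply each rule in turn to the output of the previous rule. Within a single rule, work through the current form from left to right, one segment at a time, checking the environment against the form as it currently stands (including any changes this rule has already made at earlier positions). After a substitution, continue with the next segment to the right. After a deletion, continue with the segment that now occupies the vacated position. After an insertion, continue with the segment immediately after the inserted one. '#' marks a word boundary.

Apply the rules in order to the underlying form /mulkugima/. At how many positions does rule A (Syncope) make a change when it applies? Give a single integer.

A Syncope: [mulkugima] → [mlkgma]
B Regressive Voicing Assimilation: [mlkgma] → [mlggma]
C Labial Nasal Assimilation: no change — [mlggma]
D Final Vowel Lowering: no change — [mlggma]
Rule A changed 3 position(s).

3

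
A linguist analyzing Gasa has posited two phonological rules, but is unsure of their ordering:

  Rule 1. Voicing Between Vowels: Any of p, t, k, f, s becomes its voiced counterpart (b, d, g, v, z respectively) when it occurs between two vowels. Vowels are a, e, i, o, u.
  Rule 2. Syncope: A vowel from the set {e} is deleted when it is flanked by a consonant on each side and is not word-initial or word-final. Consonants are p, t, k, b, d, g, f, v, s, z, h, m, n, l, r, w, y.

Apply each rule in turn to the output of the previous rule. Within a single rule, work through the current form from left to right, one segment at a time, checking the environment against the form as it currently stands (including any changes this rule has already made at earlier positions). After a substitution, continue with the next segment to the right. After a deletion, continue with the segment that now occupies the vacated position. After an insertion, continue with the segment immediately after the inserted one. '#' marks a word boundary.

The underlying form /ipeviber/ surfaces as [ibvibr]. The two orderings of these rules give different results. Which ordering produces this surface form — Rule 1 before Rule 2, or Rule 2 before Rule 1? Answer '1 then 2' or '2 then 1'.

1 then 2

Order 1 then 2:
  1 Voicing Between Vowels: [ipeviber] → [ibeviber]
  2 Syncope: [ibeviber] → [ibvibr]
  result: [ibvibr]
Order 2 then 1:
  2 Syncope: [ipeviber] → [ipvibr]
  1 Voicing Between Vowels: no change — [ipvibr]
  result: [ipvibr]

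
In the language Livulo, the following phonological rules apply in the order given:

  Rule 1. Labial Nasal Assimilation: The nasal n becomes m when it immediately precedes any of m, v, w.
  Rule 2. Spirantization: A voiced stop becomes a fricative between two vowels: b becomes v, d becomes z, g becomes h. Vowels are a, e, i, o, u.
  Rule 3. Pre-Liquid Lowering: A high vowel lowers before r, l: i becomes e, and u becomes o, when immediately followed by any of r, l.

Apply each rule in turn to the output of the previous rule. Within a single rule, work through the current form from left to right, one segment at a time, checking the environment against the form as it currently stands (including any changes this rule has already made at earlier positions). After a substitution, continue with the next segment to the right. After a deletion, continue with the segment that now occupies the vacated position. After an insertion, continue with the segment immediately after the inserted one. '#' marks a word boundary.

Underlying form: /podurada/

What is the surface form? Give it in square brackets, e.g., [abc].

Rule 1 Labial Nasal Assimilation: no change — [podurada]
Rule 2 Spirantization: [podurada] → [pozuraza]
Rule 3 Pre-Liquid Lowering: [pozuraza] → [pozoraza]

[pozoraza]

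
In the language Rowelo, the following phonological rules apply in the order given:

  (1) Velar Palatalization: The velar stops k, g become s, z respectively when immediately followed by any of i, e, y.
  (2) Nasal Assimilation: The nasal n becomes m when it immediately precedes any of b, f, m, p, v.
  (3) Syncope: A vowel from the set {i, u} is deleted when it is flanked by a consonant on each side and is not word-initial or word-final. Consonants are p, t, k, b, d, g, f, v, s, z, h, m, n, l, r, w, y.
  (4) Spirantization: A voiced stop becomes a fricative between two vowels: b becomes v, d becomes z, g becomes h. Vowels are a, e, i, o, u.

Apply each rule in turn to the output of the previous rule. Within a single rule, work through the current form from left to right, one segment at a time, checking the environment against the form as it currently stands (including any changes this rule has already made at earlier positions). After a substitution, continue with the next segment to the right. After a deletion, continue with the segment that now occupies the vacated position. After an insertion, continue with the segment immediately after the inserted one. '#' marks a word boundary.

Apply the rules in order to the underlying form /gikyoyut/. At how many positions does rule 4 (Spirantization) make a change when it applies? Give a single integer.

0

(1) Velar Palatalization: [gikyoyut] → [zisyoyut]
(2) Nasal Assimilation: no change — [zisyoyut]
(3) Syncope: [zisyoyut] → [zsyoyt]
(4) Spirantization: no change — [zsyoyt]
Rule 4 changed 0 position(s).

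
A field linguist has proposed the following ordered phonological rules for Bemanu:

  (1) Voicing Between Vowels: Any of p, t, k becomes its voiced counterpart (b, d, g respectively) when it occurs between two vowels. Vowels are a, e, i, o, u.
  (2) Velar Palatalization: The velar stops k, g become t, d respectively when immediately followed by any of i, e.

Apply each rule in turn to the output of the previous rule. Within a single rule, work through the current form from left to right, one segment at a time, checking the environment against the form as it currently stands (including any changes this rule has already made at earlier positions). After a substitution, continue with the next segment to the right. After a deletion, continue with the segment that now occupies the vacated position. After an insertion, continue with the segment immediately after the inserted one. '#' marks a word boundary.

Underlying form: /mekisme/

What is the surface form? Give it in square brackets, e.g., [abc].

[medisme]

(1) Voicing Between Vowels: [mekisme] → [megisme]
(2) Velar Palatalization: [megisme] → [medisme]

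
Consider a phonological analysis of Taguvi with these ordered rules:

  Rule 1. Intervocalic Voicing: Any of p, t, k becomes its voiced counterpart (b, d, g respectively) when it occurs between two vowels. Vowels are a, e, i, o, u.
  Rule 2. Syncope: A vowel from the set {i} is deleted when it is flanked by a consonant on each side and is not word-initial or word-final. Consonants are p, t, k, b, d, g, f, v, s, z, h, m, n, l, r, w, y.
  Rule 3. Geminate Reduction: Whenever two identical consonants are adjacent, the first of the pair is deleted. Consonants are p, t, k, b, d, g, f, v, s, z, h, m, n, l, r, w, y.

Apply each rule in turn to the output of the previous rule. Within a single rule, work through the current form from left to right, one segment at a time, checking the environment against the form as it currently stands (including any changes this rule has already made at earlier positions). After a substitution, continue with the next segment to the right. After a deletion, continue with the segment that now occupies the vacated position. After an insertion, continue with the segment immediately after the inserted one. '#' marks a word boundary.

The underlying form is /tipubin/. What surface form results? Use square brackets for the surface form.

[tbubn]

Rule 1 Intervocalic Voicing: [tipubin] → [tibubin]
Rule 2 Syncope: [tibubin] → [tbubn]
Rule 3 Geminate Reduction: no change — [tbubn]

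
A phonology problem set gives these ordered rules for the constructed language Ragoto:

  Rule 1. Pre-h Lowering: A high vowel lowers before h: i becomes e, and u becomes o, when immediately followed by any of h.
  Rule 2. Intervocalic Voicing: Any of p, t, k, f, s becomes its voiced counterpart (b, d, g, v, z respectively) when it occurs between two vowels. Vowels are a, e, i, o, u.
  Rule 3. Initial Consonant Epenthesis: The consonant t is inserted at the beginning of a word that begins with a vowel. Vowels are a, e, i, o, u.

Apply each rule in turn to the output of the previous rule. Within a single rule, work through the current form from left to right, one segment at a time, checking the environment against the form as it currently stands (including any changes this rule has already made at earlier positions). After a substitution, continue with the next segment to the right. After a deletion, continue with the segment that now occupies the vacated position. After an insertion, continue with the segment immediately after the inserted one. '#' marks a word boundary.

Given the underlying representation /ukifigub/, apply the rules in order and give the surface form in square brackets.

[tugivigub]

Rule 1 Pre-h Lowering: no change — [ukifigub]
Rule 2 Intervocalic Voicing: [ukifigub] → [ugivigub]
Rule 3 Initial Consonant Epenthesis: [ugivigub] → [tugivigub]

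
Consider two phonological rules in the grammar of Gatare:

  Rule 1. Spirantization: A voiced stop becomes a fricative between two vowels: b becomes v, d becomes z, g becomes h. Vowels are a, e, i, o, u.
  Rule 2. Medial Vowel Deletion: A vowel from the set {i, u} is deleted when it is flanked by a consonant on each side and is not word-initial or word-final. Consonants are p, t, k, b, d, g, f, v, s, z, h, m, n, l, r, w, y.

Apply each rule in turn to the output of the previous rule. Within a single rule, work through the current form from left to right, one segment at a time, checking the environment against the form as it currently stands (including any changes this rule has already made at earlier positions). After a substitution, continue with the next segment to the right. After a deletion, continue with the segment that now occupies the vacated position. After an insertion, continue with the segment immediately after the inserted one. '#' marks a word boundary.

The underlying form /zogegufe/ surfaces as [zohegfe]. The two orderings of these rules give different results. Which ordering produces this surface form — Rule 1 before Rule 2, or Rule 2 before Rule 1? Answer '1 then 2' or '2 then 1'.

2 then 1

Order 1 then 2:
  1 Spirantization: [zogegufe] → [zohehufe]
  2 Medial Vowel Deletion: [zohehufe] → [zohehfe]
  result: [zohehfe]
Order 2 then 1:
  2 Medial Vowel Deletion: [zogegufe] → [zogegfe]
  1 Spirantization: [zogegfe] → [zohegfe]
  result: [zohegfe]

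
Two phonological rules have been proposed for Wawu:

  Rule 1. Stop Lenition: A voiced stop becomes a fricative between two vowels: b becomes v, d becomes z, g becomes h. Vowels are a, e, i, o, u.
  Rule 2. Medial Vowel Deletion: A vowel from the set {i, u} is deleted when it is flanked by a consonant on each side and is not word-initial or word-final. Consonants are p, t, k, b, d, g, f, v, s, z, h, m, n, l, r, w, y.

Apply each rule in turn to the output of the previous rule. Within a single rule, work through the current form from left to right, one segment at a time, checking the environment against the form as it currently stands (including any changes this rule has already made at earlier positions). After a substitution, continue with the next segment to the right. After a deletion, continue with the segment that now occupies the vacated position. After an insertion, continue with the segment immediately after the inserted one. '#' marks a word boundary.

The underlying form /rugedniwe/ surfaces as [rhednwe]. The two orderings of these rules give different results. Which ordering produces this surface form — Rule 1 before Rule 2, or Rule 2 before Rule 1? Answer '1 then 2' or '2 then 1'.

1 then 2

Order 1 then 2:
  1 Stop Lenition: [rugedniwe] → [ruhedniwe]
  2 Medial Vowel Deletion: [ruhedniwe] → [rhednwe]
  result: [rhednwe]
Order 2 then 1:
  2 Medial Vowel Deletion: [rugedniwe] → [rgednwe]
  1 Stop Lenition: no change — [rgednwe]
  result: [rgednwe]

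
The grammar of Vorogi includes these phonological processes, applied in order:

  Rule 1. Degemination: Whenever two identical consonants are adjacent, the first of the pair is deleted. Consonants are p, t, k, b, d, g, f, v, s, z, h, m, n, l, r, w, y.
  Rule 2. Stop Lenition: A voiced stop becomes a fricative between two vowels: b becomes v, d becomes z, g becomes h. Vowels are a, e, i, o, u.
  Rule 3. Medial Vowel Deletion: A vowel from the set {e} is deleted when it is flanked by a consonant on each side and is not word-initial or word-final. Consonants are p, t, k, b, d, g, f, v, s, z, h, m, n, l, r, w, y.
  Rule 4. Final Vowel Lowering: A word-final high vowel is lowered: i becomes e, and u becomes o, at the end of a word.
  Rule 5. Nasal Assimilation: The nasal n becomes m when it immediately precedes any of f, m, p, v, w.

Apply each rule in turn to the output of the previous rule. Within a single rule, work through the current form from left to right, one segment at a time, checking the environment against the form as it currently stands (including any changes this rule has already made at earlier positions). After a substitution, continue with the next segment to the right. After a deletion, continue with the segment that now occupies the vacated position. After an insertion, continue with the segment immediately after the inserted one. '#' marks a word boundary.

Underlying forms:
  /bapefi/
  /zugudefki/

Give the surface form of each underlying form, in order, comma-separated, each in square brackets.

/bapefi/:
  Rule 1 Degemination: no change — [bapefi]
  Rule 2 Stop Lenition: no change — [bapefi]
  Rule 3 Medial Vowel Deletion: [bapefi] → [bapfi]
  Rule 4 Final Vowel Lowering: [bapfi] → [bapfe]
  Rule 5 Nasal Assimilation: no change — [bapfe]
/zugudefki/:
  Rule 1 Degemination: no change — [zugudefki]
  Rule 2 Stop Lenition: [zugudefki] → [zuhuzefki]
  Rule 3 Medial Vowel Deletion: [zuhuzefki] → [zuhuzfki]
  Rule 4 Final Vowel Lowering: [zuhuzfki] → [zuhuzfke]
  Rule 5 Nasal Assimilation: no change — [zuhuzfke]

[bapfe], [zuhuzfke]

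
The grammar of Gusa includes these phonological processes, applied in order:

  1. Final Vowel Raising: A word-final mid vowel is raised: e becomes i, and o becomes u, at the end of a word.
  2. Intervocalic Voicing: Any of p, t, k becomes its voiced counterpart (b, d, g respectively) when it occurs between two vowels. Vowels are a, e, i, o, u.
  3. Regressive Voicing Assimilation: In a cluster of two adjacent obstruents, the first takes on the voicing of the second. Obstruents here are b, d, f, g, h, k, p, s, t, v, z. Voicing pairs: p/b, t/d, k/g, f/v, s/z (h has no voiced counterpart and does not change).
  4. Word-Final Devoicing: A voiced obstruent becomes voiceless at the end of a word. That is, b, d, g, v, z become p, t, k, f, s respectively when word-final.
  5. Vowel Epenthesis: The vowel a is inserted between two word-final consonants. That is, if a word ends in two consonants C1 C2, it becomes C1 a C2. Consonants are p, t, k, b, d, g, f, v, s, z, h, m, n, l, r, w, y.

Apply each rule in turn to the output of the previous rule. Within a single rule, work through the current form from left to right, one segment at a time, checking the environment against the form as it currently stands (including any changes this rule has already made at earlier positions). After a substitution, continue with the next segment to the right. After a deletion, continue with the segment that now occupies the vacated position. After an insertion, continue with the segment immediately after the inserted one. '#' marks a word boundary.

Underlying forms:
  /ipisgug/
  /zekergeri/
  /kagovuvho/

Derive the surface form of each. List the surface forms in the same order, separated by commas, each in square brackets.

/ipisgug/:
  1 Final Vowel Raising: no change — [ipisgug]
  2 Intervocalic Voicing: [ipisgug] → [ibisgug]
  3 Regressive Voicing Assimilation: [ibisgug] → [ibizgug]
  4 Word-Final Devoicing: [ibizgug] → [ibizguk]
  5 Vowel Epenthesis: no change — [ibizguk]
/zekergeri/:
  1 Final Vowel Raising: no change — [zekergeri]
  2 Intervocalic Voicing: [zekergeri] → [zegergeri]
  3 Regressive Voicing Assimilation: no change — [zegergeri]
  4 Word-Final Devoicing: no change — [zegergeri]
  5 Vowel Epenthesis: no change — [zegergeri]
/kagovuvho/:
  1 Final Vowel Raising: [kagovuvho] → [kagovuvhu]
  2 Intervocalic Voicing: no change — [kagovuvhu]
  3 Regressive Voicing Assimilation: [kagovuvhu] → [kagovufhu]
  4 Word-Final Devoicing: no change — [kagovufhu]
  5 Vowel Epenthesis: no change — [kagovufhu]

[ibizguk], [zegergeri], [kagovufhu]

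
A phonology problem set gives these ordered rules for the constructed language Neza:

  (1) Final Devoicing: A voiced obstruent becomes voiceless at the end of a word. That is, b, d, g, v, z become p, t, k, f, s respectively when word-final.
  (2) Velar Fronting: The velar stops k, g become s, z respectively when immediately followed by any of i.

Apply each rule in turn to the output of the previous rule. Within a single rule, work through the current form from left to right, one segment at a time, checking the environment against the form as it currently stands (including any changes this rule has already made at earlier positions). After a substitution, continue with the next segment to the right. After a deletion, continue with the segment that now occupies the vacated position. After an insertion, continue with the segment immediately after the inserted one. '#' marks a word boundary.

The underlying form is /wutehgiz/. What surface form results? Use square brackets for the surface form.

(1) Final Devoicing: [wutehgiz] → [wutehgis]
(2) Velar Fronting: [wutehgis] → [wutehzis]

[wutehzis]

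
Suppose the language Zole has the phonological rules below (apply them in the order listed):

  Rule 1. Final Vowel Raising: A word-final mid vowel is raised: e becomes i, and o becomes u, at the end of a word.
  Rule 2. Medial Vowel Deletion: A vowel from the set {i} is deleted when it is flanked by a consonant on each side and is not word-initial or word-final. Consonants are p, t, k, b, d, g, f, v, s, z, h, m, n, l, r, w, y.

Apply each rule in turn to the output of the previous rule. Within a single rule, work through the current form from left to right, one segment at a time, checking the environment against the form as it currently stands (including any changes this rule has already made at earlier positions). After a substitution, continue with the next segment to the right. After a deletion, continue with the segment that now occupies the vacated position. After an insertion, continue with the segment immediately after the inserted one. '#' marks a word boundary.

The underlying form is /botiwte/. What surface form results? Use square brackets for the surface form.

Rule 1 Final Vowel Raising: [botiwte] → [botiwti]
Rule 2 Medial Vowel Deletion: [botiwti] → [botwti]

[botwti]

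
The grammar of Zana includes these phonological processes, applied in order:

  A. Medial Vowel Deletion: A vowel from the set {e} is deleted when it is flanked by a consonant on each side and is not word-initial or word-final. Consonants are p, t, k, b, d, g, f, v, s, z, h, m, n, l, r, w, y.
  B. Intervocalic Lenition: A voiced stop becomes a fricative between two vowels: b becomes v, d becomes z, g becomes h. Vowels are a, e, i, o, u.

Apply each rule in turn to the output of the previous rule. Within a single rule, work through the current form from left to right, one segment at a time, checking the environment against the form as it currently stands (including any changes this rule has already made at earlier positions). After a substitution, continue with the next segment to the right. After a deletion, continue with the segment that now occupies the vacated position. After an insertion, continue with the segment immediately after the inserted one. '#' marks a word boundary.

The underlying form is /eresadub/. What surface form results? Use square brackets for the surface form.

[ersazub]

A Medial Vowel Deletion: [eresadub] → [ersadub]
B Intervocalic Lenition: [ersadub] → [ersazub]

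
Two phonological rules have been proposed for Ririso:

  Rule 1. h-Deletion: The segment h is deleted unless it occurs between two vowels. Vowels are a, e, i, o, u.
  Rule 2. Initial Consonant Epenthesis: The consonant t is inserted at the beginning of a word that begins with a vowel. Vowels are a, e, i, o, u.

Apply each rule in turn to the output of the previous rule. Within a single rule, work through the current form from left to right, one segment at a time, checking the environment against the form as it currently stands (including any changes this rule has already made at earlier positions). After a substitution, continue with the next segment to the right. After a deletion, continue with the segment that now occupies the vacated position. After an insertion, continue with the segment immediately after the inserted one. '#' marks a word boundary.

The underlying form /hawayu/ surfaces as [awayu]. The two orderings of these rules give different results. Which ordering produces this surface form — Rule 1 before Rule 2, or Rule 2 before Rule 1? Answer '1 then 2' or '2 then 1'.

Order 1 then 2:
  1 h-Deletion: [hawayu] → [awayu]
  2 Initial Consonant Epenthesis: [awayu] → [tawayu]
  result: [tawayu]
Order 2 then 1:
  2 Initial Consonant Epenthesis: no change — [hawayu]
  1 h-Deletion: [hawayu] → [awayu]
  result: [awayu]

2 then 1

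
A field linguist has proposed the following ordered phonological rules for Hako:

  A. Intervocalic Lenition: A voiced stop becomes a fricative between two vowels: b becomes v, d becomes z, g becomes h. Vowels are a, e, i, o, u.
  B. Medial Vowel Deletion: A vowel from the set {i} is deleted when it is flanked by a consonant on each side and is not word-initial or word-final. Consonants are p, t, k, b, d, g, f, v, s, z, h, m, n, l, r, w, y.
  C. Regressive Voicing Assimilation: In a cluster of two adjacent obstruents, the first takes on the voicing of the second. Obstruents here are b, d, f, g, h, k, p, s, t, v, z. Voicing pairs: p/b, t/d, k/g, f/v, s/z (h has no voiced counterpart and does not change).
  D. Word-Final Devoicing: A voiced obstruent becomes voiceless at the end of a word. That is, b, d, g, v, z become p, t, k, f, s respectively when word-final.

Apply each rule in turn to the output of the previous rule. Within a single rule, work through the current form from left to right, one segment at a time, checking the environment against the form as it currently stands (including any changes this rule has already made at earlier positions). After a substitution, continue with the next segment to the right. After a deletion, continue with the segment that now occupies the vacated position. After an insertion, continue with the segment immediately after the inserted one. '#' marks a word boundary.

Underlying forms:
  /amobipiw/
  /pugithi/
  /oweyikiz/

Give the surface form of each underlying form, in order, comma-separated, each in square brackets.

/amobipiw/:
  A Intervocalic Lenition: [amobipiw] → [amovipiw]
  B Medial Vowel Deletion: [amovipiw] → [amovpw]
  C Regressive Voicing Assimilation: [amovpw] → [amofpw]
  D Word-Final Devoicing: no change — [amofpw]
/pugithi/:
  A Intervocalic Lenition: [pugithi] → [puhithi]
  B Medial Vowel Deletion: [puhithi] → [puhthi]
  C Regressive Voicing Assimilation: no change — [puhthi]
  D Word-Final Devoicing: no change — [puhthi]
/oweyikiz/:
  A Intervocalic Lenition: no change — [oweyikiz]
  B Medial Vowel Deletion: [oweyikiz] → [oweykz]
  C Regressive Voicing Assimilation: [oweykz] → [oweygz]
  D Word-Final Devoicing: [oweygz] → [oweygs]

[amofpw], [puhthi], [oweygs]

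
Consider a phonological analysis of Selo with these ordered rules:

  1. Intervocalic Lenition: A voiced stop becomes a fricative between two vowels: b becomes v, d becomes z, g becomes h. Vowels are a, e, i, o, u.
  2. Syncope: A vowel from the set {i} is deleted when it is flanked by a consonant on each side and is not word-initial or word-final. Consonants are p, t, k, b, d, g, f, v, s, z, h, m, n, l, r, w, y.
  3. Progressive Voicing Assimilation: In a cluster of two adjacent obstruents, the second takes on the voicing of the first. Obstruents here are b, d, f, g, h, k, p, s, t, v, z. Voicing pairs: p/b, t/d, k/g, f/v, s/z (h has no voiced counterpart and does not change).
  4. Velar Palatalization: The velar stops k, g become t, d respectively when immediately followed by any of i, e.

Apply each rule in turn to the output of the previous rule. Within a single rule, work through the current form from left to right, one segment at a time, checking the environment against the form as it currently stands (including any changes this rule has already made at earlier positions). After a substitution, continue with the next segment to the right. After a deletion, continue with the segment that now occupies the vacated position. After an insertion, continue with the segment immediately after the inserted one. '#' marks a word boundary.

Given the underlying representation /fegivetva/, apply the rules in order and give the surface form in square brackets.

1 Intervocalic Lenition: [fegivetva] → [fehivetva]
2 Syncope: [fehivetva] → [fehvetva]
3 Progressive Voicing Assimilation: [fehvetva] → [fehfetfa]
4 Velar Palatalization: no change — [fehfetfa]

[fehfetfa]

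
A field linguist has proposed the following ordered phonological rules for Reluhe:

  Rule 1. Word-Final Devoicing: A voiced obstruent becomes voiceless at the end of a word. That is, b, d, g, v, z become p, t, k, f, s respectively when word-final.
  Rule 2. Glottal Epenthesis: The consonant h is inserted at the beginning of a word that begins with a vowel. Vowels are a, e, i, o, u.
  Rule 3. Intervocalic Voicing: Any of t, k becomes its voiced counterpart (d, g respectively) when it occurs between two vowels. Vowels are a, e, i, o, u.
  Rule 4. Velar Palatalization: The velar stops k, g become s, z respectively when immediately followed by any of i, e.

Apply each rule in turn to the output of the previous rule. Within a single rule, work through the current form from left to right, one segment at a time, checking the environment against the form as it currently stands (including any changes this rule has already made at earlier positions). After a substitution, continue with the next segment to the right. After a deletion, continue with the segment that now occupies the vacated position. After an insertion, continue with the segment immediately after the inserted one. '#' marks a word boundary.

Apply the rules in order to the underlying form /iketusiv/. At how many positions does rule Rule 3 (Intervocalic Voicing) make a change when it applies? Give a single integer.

Rule 1 Word-Final Devoicing: [iketusiv] → [iketusif]
Rule 2 Glottal Epenthesis: [iketusif] → [hiketusif]
Rule 3 Intervocalic Voicing: [hiketusif] → [higedusif]
Rule 4 Velar Palatalization: [higedusif] → [hizedusif]
Rule Rule 3 changed 2 position(s).

2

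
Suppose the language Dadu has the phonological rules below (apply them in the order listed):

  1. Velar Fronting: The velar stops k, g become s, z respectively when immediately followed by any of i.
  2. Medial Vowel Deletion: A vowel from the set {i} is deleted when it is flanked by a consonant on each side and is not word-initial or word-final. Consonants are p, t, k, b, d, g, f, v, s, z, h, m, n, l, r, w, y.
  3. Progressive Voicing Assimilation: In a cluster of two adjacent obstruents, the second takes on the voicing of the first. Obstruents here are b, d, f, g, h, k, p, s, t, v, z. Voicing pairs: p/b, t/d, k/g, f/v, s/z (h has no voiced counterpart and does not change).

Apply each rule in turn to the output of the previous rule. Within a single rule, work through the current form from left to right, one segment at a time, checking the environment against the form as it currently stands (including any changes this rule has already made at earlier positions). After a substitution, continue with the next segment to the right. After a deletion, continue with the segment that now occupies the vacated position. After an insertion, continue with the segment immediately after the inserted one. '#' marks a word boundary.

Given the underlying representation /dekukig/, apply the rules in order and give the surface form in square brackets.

1 Velar Fronting: [dekukig] → [dekusig]
2 Medial Vowel Deletion: [dekusig] → [dekusg]
3 Progressive Voicing Assimilation: [dekusg] → [dekusk]

[dekusk]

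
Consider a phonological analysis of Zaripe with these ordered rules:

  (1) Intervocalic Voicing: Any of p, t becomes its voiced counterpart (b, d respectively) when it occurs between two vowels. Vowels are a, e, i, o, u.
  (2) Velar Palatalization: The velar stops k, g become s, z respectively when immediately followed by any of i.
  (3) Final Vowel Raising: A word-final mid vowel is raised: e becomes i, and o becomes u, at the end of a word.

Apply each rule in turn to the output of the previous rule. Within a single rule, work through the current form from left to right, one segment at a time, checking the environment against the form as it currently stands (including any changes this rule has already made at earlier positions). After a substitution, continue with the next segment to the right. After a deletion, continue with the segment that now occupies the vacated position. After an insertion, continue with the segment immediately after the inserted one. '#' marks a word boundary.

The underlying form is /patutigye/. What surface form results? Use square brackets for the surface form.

[padudigyi]

(1) Intervocalic Voicing: [patutigye] → [padudigye]
(2) Velar Palatalization: no change — [padudigye]
(3) Final Vowel Raising: [padudigye] → [padudigyi]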